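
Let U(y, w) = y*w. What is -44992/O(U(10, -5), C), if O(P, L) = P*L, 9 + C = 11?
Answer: 11248/25 ≈ 449.92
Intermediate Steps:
C = 2 (C = -9 + 11 = 2)
U(y, w) = w*y
O(P, L) = L*P
-44992/O(U(10, -5), C) = -44992/(2*(-5*10)) = -44992/(2*(-50)) = -44992/(-100) = -44992*(-1/100) = 11248/25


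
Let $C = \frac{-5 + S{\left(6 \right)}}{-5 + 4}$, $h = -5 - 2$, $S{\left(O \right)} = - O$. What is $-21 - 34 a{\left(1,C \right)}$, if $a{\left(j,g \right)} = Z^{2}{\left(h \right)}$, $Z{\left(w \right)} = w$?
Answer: $-1687$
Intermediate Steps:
$h = -7$
$C = 11$ ($C = \frac{-5 - 6}{-5 + 4} = \frac{-5 - 6}{-1} = \left(-11\right) \left(-1\right) = 11$)
$a{\left(j,g \right)} = 49$ ($a{\left(j,g \right)} = \left(-7\right)^{2} = 49$)
$-21 - 34 a{\left(1,C \right)} = -21 - 1666 = -1687$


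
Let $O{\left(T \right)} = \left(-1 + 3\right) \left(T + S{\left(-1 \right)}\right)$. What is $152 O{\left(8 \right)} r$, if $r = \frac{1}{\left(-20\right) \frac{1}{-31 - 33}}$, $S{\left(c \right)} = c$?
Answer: $\frac{34048}{5} \approx 6809.6$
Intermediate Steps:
$O{\left(T \right)} = -2 + 2 T$ ($O{\left(T \right)} = \left(-1 + 3\right) \left(T - 1\right) = 2 \left(-1 + T\right) = -2 + 2 T$)
$r = \frac{16}{5}$ ($r = \frac{1}{\left(-20\right) \frac{1}{-64}} = \frac{1}{\left(-20\right) \left(- \frac{1}{64}\right)} = \frac{1}{\frac{5}{16}} = \frac{16}{5} \approx 3.2$)
$152 O{\left(8 \right)} r = 152 \left(-2 + 2 \cdot 8\right) \frac{16}{5} = 152 \left(-2 + 16\right) \frac{16}{5} = 152 \cdot 14 \cdot \frac{16}{5} = 2128 \cdot \frac{16}{5} = \frac{34048}{5}$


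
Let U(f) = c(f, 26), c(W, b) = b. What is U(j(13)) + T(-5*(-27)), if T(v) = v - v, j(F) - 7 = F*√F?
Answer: 26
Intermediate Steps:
j(F) = 7 + F^(3/2) (j(F) = 7 + F*√F = 7 + F^(3/2))
T(v) = 0
U(f) = 26
U(j(13)) + T(-5*(-27)) = 26 + 0 = 26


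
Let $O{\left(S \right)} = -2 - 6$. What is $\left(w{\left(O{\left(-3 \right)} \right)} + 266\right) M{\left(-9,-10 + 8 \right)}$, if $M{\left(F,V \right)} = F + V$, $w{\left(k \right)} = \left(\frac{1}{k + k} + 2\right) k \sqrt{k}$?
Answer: $-2926 + 341 i \sqrt{2} \approx -2926.0 + 482.25 i$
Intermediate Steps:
$O{\left(S \right)} = -8$ ($O{\left(S \right)} = -2 - 6 = -8$)
$w{\left(k \right)} = k^{\frac{3}{2}} \left(2 + \frac{1}{2 k}\right)$ ($w{\left(k \right)} = \left(\frac{1}{2 k} + 2\right) k \sqrt{k} = \left(2 + \frac{1}{2 k}\right) k \sqrt{k} = k \left(2 + \frac{1}{2 k}\right) \sqrt{k} = k^{\frac{3}{2}} \left(2 + \frac{1}{2 k}\right)$)
$\left(w{\left(O{\left(-3 \right)} \right)} + 266\right) M{\left(-9,-10 + 8 \right)} = \left(\frac{\sqrt{-8} \left(1 + 4 \left(-8\right)\right)}{2} + 266\right) \left(-9 + \left(-10 + 8\right)\right) = \left(\frac{2 i \sqrt{2} \left(1 - 32\right)}{2} + 266\right) \left(-9 - 2\right) = \left(\frac{1}{2} \cdot 2 i \sqrt{2} \left(-31\right) + 266\right) \left(-11\right) = \left(- 31 i \sqrt{2} + 266\right) \left(-11\right) = \left(266 - 31 i \sqrt{2}\right) \left(-11\right) = -2926 + 341 i \sqrt{2}$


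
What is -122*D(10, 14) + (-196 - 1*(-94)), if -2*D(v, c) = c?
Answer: 752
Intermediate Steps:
D(v, c) = -c/2
-122*D(10, 14) + (-196 - 1*(-94)) = -(-61)*14 + (-196 - 1*(-94)) = -122*(-7) + (-196 + 94) = 854 - 102 = 752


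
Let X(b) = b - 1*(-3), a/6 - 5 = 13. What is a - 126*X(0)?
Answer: -270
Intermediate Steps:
a = 108 (a = 30 + 6*13 = 30 + 78 = 108)
X(b) = 3 + b (X(b) = b + 3 = 3 + b)
a - 126*X(0) = 108 - 126*(3 + 0) = 108 - 126*3 = 108 - 378 = -270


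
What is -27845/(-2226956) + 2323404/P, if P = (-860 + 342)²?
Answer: 35010742973/4037471228 ≈ 8.6714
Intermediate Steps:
P = 268324 (P = (-518)² = 268324)
-27845/(-2226956) + 2323404/P = -27845/(-2226956) + 2323404/268324 = -27845*(-1/2226956) + 2323404*(1/268324) = 27845/2226956 + 580851/67081 = 35010742973/4037471228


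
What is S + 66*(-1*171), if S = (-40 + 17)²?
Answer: -10757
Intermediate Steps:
S = 529 (S = (-23)² = 529)
S + 66*(-1*171) = 529 + 66*(-1*171) = 529 + 66*(-171) = 529 - 11286 = -10757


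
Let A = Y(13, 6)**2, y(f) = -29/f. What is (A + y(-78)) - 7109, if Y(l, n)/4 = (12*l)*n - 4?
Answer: 1083488279/78 ≈ 1.3891e+7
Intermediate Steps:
Y(l, n) = -16 + 48*l*n (Y(l, n) = 4*((12*l)*n - 4) = 4*(12*l*n - 4) = 4*(-4 + 12*l*n) = -16 + 48*l*n)
A = 13897984 (A = (-16 + 48*13*6)**2 = (-16 + 3744)**2 = 3728**2 = 13897984)
(A + y(-78)) - 7109 = (13897984 - 29/(-78)) - 7109 = (13897984 - 29*(-1/78)) - 7109 = (13897984 + 29/78) - 7109 = 1084042781/78 - 7109 = 1083488279/78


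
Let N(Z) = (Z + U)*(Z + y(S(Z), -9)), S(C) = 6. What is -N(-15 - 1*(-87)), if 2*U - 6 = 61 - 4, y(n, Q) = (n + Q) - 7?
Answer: -6417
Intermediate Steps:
y(n, Q) = -7 + Q + n (y(n, Q) = (Q + n) - 7 = -7 + Q + n)
U = 63/2 (U = 3 + (61 - 4)/2 = 3 + (1/2)*57 = 3 + 57/2 = 63/2 ≈ 31.500)
N(Z) = (-10 + Z)*(63/2 + Z) (N(Z) = (Z + 63/2)*(Z + (-7 - 9 + 6)) = (63/2 + Z)*(Z - 10) = (63/2 + Z)*(-10 + Z) = (-10 + Z)*(63/2 + Z))
-N(-15 - 1*(-87)) = -(-315 + (-15 - 1*(-87))**2 + 43*(-15 - 1*(-87))/2) = -(-315 + (-15 + 87)**2 + 43*(-15 + 87)/2) = -(-315 + 72**2 + (43/2)*72) = -(-315 + 5184 + 1548) = -1*6417 = -6417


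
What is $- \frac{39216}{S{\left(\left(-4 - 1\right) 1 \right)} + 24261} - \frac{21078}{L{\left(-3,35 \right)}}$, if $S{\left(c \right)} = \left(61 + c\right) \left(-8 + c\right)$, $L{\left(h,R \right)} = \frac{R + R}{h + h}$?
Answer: $\frac{1486713162}{823655} \approx 1805.0$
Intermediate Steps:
$L{\left(h,R \right)} = \frac{R}{h}$ ($L{\left(h,R \right)} = \frac{2 R}{2 h} = 2 R \frac{1}{2 h} = \frac{R}{h}$)
$S{\left(c \right)} = \left(-8 + c\right) \left(61 + c\right)$
$- \frac{39216}{S{\left(\left(-4 - 1\right) 1 \right)} + 24261} - \frac{21078}{L{\left(-3,35 \right)}} = - \frac{39216}{\left(-488 + \left(\left(-4 - 1\right) 1\right)^{2} + 53 \left(-4 - 1\right) 1\right) + 24261} - \frac{21078}{35 \frac{1}{-3}} = - \frac{39216}{\left(-488 + \left(\left(-5\right) 1\right)^{2} + 53 \left(\left(-5\right) 1\right)\right) + 24261} - \frac{21078}{35 \left(- \frac{1}{3}\right)} = - \frac{39216}{\left(-488 + \left(-5\right)^{2} + 53 \left(-5\right)\right) + 24261} - \frac{21078}{- \frac{35}{3}} = - \frac{39216}{\left(-488 + 25 - 265\right) + 24261} - - \frac{63234}{35} = - \frac{39216}{-728 + 24261} + \frac{63234}{35} = - \frac{39216}{23533} + \frac{63234}{35} = \frac{1486713162}{823655}$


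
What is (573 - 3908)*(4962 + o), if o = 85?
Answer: -16831745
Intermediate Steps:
(573 - 3908)*(4962 + o) = (573 - 3908)*(4962 + 85) = -3335*5047 = -16831745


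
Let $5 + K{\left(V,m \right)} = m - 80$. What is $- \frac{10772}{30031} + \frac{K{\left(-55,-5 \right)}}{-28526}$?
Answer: $- \frac{152289641}{428332153} \approx -0.35554$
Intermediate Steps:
$K{\left(V,m \right)} = -85 + m$ ($K{\left(V,m \right)} = -5 + \left(m - 80\right) = -5 + \left(-80 + m\right) = -85 + m$)
$- \frac{10772}{30031} + \frac{K{\left(-55,-5 \right)}}{-28526} = - \frac{10772}{30031} + \frac{-85 - 5}{-28526} = \left(-10772\right) \frac{1}{30031} - - \frac{45}{14263} = - \frac{10772}{30031} + \frac{45}{14263} = - \frac{152289641}{428332153}$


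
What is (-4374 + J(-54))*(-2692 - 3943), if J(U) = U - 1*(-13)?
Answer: 29293525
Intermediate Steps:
J(U) = 13 + U (J(U) = U + 13 = 13 + U)
(-4374 + J(-54))*(-2692 - 3943) = (-4374 + (13 - 54))*(-2692 - 3943) = (-4374 - 41)*(-6635) = -4415*(-6635) = 29293525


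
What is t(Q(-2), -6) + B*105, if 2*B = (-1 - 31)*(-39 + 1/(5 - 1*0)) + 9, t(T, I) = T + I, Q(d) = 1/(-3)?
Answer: 393901/6 ≈ 65650.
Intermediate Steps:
Q(d) = -⅓
t(T, I) = I + T
B = 6253/10 (B = ((-1 - 31)*(-39 + 1/(5 - 1*0)) + 9)/2 = (-32*(-39 + 1/(5 + 0)) + 9)/2 = (-32*(-39 + 1/5) + 9)/2 = (-32*(-39 + ⅕) + 9)/2 = (-32*(-194/5) + 9)/2 = (6208/5 + 9)/2 = (½)*(6253/5) = 6253/10 ≈ 625.30)
t(Q(-2), -6) + B*105 = (-6 - ⅓) + (6253/10)*105 = -19/3 + 131313/2 = 393901/6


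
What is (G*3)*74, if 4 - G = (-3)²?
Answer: -1110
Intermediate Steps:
G = -5 (G = 4 - 1*(-3)² = 4 - 1*9 = 4 - 9 = -5)
(G*3)*74 = -5*3*74 = -15*74 = -1110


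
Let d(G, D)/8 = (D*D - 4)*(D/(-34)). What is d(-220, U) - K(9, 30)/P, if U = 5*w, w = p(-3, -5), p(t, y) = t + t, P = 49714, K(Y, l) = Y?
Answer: 5345249127/845138 ≈ 6324.7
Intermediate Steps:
p(t, y) = 2*t
w = -6 (w = 2*(-3) = -6)
U = -30 (U = 5*(-6) = -30)
d(G, D) = -4*D*(-4 + D²)/17 (d(G, D) = 8*((D*D - 4)*(D/(-34))) = 8*((D² - 4)*(D*(-1/34))) = 8*((-4 + D²)*(-D/34)) = 8*(-D*(-4 + D²)/34) = -4*D*(-4 + D²)/17)
d(-220, U) - K(9, 30)/P = (4/17)*(-30)*(4 - 1*(-30)²) - 9/49714 = (4/17)*(-30)*(4 - 1*900) - 9/49714 = (4/17)*(-30)*(4 - 900) - 1*9/49714 = (4/17)*(-30)*(-896) - 9/49714 = 107520/17 - 9/49714 = 5345249127/845138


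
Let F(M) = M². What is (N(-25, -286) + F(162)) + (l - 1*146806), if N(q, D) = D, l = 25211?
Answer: -95637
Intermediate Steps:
(N(-25, -286) + F(162)) + (l - 1*146806) = (-286 + 162²) + (25211 - 1*146806) = (-286 + 26244) + (25211 - 146806) = 25958 - 121595 = -95637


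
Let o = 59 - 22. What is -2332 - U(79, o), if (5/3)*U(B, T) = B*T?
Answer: -20429/5 ≈ -4085.8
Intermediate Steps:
o = 37
U(B, T) = 3*B*T/5 (U(B, T) = 3*(B*T)/5 = 3*B*T/5)
-2332 - U(79, o) = -2332 - 3*79*37/5 = -2332 - 1*8769/5 = -2332 - 8769/5 = -20429/5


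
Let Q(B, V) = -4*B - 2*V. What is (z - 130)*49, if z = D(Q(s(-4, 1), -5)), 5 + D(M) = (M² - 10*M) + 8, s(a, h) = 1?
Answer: -7399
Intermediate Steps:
D(M) = 3 + M² - 10*M (D(M) = -5 + ((M² - 10*M) + 8) = -5 + (8 + M² - 10*M) = 3 + M² - 10*M)
z = -21 (z = 3 + (-4*1 - 2*(-5))² - 10*(-4*1 - 2*(-5)) = 3 + (-4 + 10)² - 10*(-4 + 10) = 3 + 6² - 10*6 = 3 + 36 - 60 = -21)
(z - 130)*49 = (-21 - 130)*49 = -151*49 = -7399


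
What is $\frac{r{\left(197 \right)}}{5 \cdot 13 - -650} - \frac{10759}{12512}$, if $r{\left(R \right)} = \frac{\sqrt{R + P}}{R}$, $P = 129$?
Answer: $- \frac{10759}{12512} + \frac{\sqrt{326}}{140855} \approx -0.85977$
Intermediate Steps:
$r{\left(R \right)} = \frac{\sqrt{129 + R}}{R}$ ($r{\left(R \right)} = \frac{\sqrt{R + 129}}{R} = \frac{\sqrt{129 + R}}{R}$)
$\frac{r{\left(197 \right)}}{5 \cdot 13 - -650} - \frac{10759}{12512} = \frac{\frac{1}{197} \sqrt{129 + 197}}{5 \cdot 13 - -650} - \frac{10759}{12512} = \frac{\frac{1}{197} \sqrt{326}}{65 + 650} - \frac{10759}{12512} = \frac{\frac{1}{197} \sqrt{326}}{715} - \frac{10759}{12512} = \frac{\sqrt{326}}{197} \cdot \frac{1}{715} - \frac{10759}{12512} = \frac{\sqrt{326}}{140855} - \frac{10759}{12512} = - \frac{10759}{12512} + \frac{\sqrt{326}}{140855}$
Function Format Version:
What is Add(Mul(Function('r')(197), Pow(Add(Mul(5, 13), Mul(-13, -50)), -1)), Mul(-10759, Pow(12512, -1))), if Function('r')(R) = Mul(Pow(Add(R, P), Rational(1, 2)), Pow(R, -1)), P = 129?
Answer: Add(Rational(-10759, 12512), Mul(Rational(1, 140855), Pow(326, Rational(1, 2)))) ≈ -0.85977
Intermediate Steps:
Function('r')(R) = Mul(Pow(R, -1), Pow(Add(129, R), Rational(1, 2))) (Function('r')(R) = Mul(Pow(Add(R, 129), Rational(1, 2)), Pow(R, -1)) = Mul(Pow(Add(129, R), Rational(1, 2)), Pow(R, -1)) = Mul(Pow(R, -1), Pow(Add(129, R), Rational(1, 2))))
Add(Mul(Function('r')(197), Pow(Add(Mul(5, 13), Mul(-13, -50)), -1)), Mul(-10759, Pow(12512, -1))) = Add(Mul(Mul(Pow(197, -1), Pow(Add(129, 197), Rational(1, 2))), Pow(Add(Mul(5, 13), Mul(-13, -50)), -1)), Mul(-10759, Pow(12512, -1))) = Add(Mul(Mul(Rational(1, 197), Pow(326, Rational(1, 2))), Pow(Add(65, 650), -1)), Mul(-10759, Rational(1, 12512))) = Add(Mul(Mul(Rational(1, 197), Pow(326, Rational(1, 2))), Pow(715, -1)), Rational(-10759, 12512)) = Add(Mul(Mul(Rational(1, 197), Pow(326, Rational(1, 2))), Rational(1, 715)), Rational(-10759, 12512)) = Add(Mul(Rational(1, 140855), Pow(326, Rational(1, 2))), Rational(-10759, 12512)) = Add(Rational(-10759, 12512), Mul(Rational(1, 140855), Pow(326, Rational(1, 2))))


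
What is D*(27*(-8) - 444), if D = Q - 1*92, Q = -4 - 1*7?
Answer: 67980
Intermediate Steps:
Q = -11 (Q = -4 - 7 = -11)
D = -103 (D = -11 - 1*92 = -11 - 92 = -103)
D*(27*(-8) - 444) = -103*(27*(-8) - 444) = -103*(-216 - 444) = -103*(-660) = 67980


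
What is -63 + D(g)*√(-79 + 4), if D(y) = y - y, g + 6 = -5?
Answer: -63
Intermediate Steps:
g = -11 (g = -6 - 5 = -11)
D(y) = 0
-63 + D(g)*√(-79 + 4) = -63 + 0*√(-79 + 4) = -63 + 0*√(-75) = -63 + 0*(5*I*√3) = -63 + 0 = -63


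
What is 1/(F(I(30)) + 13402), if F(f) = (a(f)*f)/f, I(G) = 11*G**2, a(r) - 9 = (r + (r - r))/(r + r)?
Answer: 2/26823 ≈ 7.4563e-5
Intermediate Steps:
a(r) = 19/2 (a(r) = 9 + (r + (r - r))/(r + r) = 9 + (r + 0)/((2*r)) = 9 + r*(1/(2*r)) = 9 + 1/2 = 19/2)
F(f) = 19/2 (F(f) = (19*f/2)/f = 19/2)
1/(F(I(30)) + 13402) = 1/(19/2 + 13402) = 1/(26823/2) = 2/26823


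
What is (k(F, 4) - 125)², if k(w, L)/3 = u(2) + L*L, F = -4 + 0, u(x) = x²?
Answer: 4225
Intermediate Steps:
F = -4
k(w, L) = 12 + 3*L² (k(w, L) = 3*(2² + L*L) = 3*(4 + L²) = 12 + 3*L²)
(k(F, 4) - 125)² = ((12 + 3*4²) - 125)² = ((12 + 3*16) - 125)² = ((12 + 48) - 125)² = (60 - 125)² = (-65)² = 4225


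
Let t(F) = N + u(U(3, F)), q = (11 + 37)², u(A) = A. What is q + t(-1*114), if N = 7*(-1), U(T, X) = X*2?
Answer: 2069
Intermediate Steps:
U(T, X) = 2*X
q = 2304 (q = 48² = 2304)
N = -7
t(F) = -7 + 2*F
q + t(-1*114) = 2304 + (-7 + 2*(-1*114)) = 2304 + (-7 + 2*(-114)) = 2304 + (-7 - 228) = 2304 - 235 = 2069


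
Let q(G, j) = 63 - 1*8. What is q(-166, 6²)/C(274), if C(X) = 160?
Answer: 11/32 ≈ 0.34375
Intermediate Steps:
q(G, j) = 55 (q(G, j) = 63 - 8 = 55)
q(-166, 6²)/C(274) = 55/160 = 55*(1/160) = 11/32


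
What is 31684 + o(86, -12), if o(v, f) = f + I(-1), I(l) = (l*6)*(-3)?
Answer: 31690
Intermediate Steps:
I(l) = -18*l (I(l) = (6*l)*(-3) = -18*l)
o(v, f) = 18 + f (o(v, f) = f - 18*(-1) = f + 18 = 18 + f)
31684 + o(86, -12) = 31684 + (18 - 12) = 31684 + 6 = 31690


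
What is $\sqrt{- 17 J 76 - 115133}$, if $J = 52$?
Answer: $i \sqrt{182317} \approx 426.99 i$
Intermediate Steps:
$\sqrt{- 17 J 76 - 115133} = \sqrt{\left(-17\right) 52 \cdot 76 - 115133} = \sqrt{\left(-884\right) 76 - 115133} = \sqrt{-67184 - 115133} = \sqrt{-182317} = i \sqrt{182317}$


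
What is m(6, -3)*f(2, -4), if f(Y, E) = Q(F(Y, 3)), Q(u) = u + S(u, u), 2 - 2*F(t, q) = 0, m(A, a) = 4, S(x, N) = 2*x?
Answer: 12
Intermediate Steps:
F(t, q) = 1 (F(t, q) = 1 - ½*0 = 1 + 0 = 1)
Q(u) = 3*u (Q(u) = u + 2*u = 3*u)
f(Y, E) = 3 (f(Y, E) = 3*1 = 3)
m(6, -3)*f(2, -4) = 4*3 = 12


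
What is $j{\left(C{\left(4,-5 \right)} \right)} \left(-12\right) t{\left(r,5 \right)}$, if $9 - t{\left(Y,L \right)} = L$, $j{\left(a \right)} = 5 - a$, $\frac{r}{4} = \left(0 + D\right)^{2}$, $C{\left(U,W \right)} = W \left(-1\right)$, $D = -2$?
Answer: $0$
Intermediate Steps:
$C{\left(U,W \right)} = - W$
$r = 16$ ($r = 4 \left(0 - 2\right)^{2} = 4 \left(-2\right)^{2} = 4 \cdot 4 = 16$)
$t{\left(Y,L \right)} = 9 - L$
$j{\left(C{\left(4,-5 \right)} \right)} \left(-12\right) t{\left(r,5 \right)} = \left(5 - \left(-1\right) \left(-5\right)\right) \left(-12\right) \left(9 - 5\right) = \left(5 - 5\right) \left(-12\right) \left(9 - 5\right) = \left(5 - 5\right) \left(-12\right) 4 = 0 \left(-12\right) 4 = 0 \cdot 4 = 0$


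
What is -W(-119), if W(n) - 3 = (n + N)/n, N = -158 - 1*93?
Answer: -727/119 ≈ -6.1092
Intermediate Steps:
N = -251 (N = -158 - 93 = -251)
W(n) = 3 + (-251 + n)/n (W(n) = 3 + (n - 251)/n = 3 + (-251 + n)/n)
-W(-119) = -(4 - 251/(-119)) = -(4 - 251*(-1/119)) = -(4 + 251/119) = -1*727/119 = -727/119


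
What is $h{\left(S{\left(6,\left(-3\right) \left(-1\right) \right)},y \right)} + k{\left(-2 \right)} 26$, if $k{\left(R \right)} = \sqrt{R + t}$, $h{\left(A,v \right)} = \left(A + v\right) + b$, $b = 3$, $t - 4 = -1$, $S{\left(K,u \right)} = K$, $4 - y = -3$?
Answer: $42$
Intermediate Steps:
$y = 7$ ($y = 4 - -3 = 4 + 3 = 7$)
$t = 3$ ($t = 4 - 1 = 3$)
$h{\left(A,v \right)} = 3 + A + v$ ($h{\left(A,v \right)} = \left(A + v\right) + 3 = 3 + A + v$)
$k{\left(R \right)} = \sqrt{3 + R}$ ($k{\left(R \right)} = \sqrt{R + 3} = \sqrt{3 + R}$)
$h{\left(S{\left(6,\left(-3\right) \left(-1\right) \right)},y \right)} + k{\left(-2 \right)} 26 = \left(3 + 6 + 7\right) + \sqrt{3 - 2} \cdot 26 = 16 + \sqrt{1} \cdot 26 = 16 + 1 \cdot 26 = 16 + 26 = 42$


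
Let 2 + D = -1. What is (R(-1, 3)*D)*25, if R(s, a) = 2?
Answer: -150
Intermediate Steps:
D = -3 (D = -2 - 1 = -3)
(R(-1, 3)*D)*25 = (2*(-3))*25 = -6*25 = -150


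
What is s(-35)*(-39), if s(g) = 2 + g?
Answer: 1287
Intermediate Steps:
s(-35)*(-39) = (2 - 35)*(-39) = -33*(-39) = 1287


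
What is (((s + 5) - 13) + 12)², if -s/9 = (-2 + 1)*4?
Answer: 1600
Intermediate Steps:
s = 36 (s = -9*(-2 + 1)*4 = -(-9)*4 = -9*(-4) = 36)
(((s + 5) - 13) + 12)² = (((36 + 5) - 13) + 12)² = ((41 - 13) + 12)² = (28 + 12)² = 40² = 1600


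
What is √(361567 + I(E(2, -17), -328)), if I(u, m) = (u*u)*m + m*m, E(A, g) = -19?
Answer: √350743 ≈ 592.24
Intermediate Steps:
I(u, m) = m² + m*u² (I(u, m) = u²*m + m² = m*u² + m² = m² + m*u²)
√(361567 + I(E(2, -17), -328)) = √(361567 - 328*(-328 + (-19)²)) = √(361567 - 328*(-328 + 361)) = √(361567 - 328*33) = √(361567 - 10824) = √350743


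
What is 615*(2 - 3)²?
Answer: 615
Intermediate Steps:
615*(2 - 3)² = 615*(-1)² = 615*1 = 615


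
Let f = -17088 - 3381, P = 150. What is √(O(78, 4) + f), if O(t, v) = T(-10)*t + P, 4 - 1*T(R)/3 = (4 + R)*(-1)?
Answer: 13*I*√123 ≈ 144.18*I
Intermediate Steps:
T(R) = 24 + 3*R (T(R) = 12 - 3*(4 + R)*(-1) = 12 - 3*(-4 - R) = 12 + (12 + 3*R) = 24 + 3*R)
O(t, v) = 150 - 6*t (O(t, v) = (24 + 3*(-10))*t + 150 = (24 - 30)*t + 150 = -6*t + 150 = 150 - 6*t)
f = -20469
√(O(78, 4) + f) = √((150 - 6*78) - 20469) = √((150 - 468) - 20469) = √(-318 - 20469) = √(-20787) = 13*I*√123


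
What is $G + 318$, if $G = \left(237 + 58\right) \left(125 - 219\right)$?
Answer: $-27412$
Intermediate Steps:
$G = -27730$ ($G = 295 \left(-94\right) = -27730$)
$G + 318 = -27730 + 318 = -27412$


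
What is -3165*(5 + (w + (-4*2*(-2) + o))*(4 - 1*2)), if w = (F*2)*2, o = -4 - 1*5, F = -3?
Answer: 15825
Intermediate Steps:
o = -9 (o = -4 - 5 = -9)
w = -12 (w = -3*2*2 = -6*2 = -12)
-3165*(5 + (w + (-4*2*(-2) + o))*(4 - 1*2)) = -3165*(5 + (-12 + (-4*2*(-2) - 9))*(4 - 1*2)) = -3165*(5 + (-12 + (-8*(-2) - 9))*(4 - 2)) = -3165*(5 + (-12 + (16 - 9))*2) = -3165*(5 + (-12 + 7)*2) = -3165*(5 - 5*2) = -3165*(5 - 10) = -3165*(-5) = 15825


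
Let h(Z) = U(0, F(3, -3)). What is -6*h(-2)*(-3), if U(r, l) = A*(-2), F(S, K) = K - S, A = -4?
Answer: 144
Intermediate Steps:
U(r, l) = 8 (U(r, l) = -4*(-2) = 8)
h(Z) = 8
-6*h(-2)*(-3) = -6*8*(-3) = -48*(-3) = 144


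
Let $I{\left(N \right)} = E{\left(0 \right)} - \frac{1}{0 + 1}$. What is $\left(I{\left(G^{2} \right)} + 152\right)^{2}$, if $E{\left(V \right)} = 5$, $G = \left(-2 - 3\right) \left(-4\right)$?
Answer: $24336$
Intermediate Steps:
$G = 20$ ($G = \left(-5\right) \left(-4\right) = 20$)
$I{\left(N \right)} = 4$ ($I{\left(N \right)} = 5 - \frac{1}{0 + 1} = 5 - 1^{-1} = 5 - 1 = 4$)
$\left(I{\left(G^{2} \right)} + 152\right)^{2} = \left(4 + 152\right)^{2} = 156^{2} = 24336$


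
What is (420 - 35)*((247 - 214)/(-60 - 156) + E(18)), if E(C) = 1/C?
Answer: -2695/72 ≈ -37.431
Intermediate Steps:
(420 - 35)*((247 - 214)/(-60 - 156) + E(18)) = (420 - 35)*((247 - 214)/(-60 - 156) + 1/18) = 385*(33/(-216) + 1/18) = 385*(33*(-1/216) + 1/18) = 385*(-11/72 + 1/18) = 385*(-7/72) = -2695/72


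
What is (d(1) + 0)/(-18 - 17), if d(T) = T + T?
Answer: -2/35 ≈ -0.057143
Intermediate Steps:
d(T) = 2*T
(d(1) + 0)/(-18 - 17) = (2*1 + 0)/(-18 - 17) = (2 + 0)/(-35) = 2*(-1/35) = -2/35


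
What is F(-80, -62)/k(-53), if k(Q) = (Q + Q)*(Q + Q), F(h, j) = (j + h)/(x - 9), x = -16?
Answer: 71/140450 ≈ 0.00050552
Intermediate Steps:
F(h, j) = -h/25 - j/25 (F(h, j) = (j + h)/(-16 - 9) = (h + j)/(-25) = (h + j)*(-1/25) = -h/25 - j/25)
k(Q) = 4*Q**2 (k(Q) = (2*Q)*(2*Q) = 4*Q**2)
F(-80, -62)/k(-53) = (-1/25*(-80) - 1/25*(-62))/((4*(-53)**2)) = (16/5 + 62/25)/((4*2809)) = (142/25)/11236 = (142/25)*(1/11236) = 71/140450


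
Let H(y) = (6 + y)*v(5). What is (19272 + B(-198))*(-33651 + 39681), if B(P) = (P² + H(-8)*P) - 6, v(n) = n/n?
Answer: 354961980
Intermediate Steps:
v(n) = 1
H(y) = 6 + y (H(y) = (6 + y)*1 = 6 + y)
B(P) = -6 + P² - 2*P (B(P) = (P² + (6 - 8)*P) - 6 = (P² - 2*P) - 6 = -6 + P² - 2*P)
(19272 + B(-198))*(-33651 + 39681) = (19272 + (-6 + (-198)² - 2*(-198)))*(-33651 + 39681) = (19272 + (-6 + 39204 + 396))*6030 = (19272 + 39594)*6030 = 58866*6030 = 354961980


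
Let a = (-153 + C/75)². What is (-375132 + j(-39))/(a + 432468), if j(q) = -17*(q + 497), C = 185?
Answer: -43078275/51201932 ≈ -0.84134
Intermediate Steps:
j(q) = -8449 - 17*q (j(q) = -17*(497 + q) = -8449 - 17*q)
a = 5098564/225 (a = (-153 + 185/75)² = (-153 + 185*(1/75))² = (-153 + 37/15)² = (-2258/15)² = 5098564/225 ≈ 22660.)
(-375132 + j(-39))/(a + 432468) = (-375132 + (-8449 - 17*(-39)))/(5098564/225 + 432468) = (-375132 + (-8449 + 663))/(102403864/225) = (-375132 - 7786)*(225/102403864) = -382918*225/102403864 = -43078275/51201932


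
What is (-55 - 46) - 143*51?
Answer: -7394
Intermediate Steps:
(-55 - 46) - 143*51 = -101 - 7293 = -7394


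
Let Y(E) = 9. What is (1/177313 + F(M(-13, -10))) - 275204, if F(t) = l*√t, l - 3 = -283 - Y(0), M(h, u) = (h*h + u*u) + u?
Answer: -48797246851/177313 - 289*√259 ≈ -2.7986e+5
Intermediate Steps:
M(h, u) = u + h² + u² (M(h, u) = (h² + u²) + u = u + h² + u²)
l = -289 (l = 3 + (-283 - 1*9) = 3 + (-283 - 9) = 3 - 292 = -289)
F(t) = -289*√t
(1/177313 + F(M(-13, -10))) - 275204 = (1/177313 - 289*√(-10 + (-13)² + (-10)²)) - 275204 = (1/177313 - 289*√(-10 + 169 + 100)) - 275204 = (1/177313 - 289*√259) - 275204 = -48797246851/177313 - 289*√259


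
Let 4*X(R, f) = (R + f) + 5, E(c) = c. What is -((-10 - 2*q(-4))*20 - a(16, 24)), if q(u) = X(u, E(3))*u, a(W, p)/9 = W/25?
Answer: 1144/25 ≈ 45.760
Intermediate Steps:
a(W, p) = 9*W/25 (a(W, p) = 9*(W/25) = 9*W/25)
X(R, f) = 5/4 + R/4 + f/4 (X(R, f) = ((R + f) + 5)/4 = (5 + R + f)/4 = 5/4 + R/4 + f/4)
q(u) = u*(2 + u/4) (q(u) = (5/4 + u/4 + (1/4)*3)*u = (5/4 + u/4 + 3/4)*u = (2 + u/4)*u = u*(2 + u/4))
-((-10 - 2*q(-4))*20 - a(16, 24)) = -((-10 - (-4)*(8 - 4)/2)*20 - 9*16/25) = -((-10 - (-4)*4/2)*20 - 1*144/25) = -((-10 - 2*(-4))*20 - 144/25) = -((-10 + 8)*20 - 144/25) = -(-2*20 - 144/25) = -(-40 - 144/25) = -1*(-1144/25) = 1144/25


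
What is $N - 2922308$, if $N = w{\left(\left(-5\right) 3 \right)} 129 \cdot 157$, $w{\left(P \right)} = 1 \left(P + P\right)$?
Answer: $-3529898$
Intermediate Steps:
$w{\left(P \right)} = 2 P$ ($w{\left(P \right)} = 1 \cdot 2 P = 2 P$)
$N = -607590$ ($N = 2 \left(\left(-5\right) 3\right) 129 \cdot 157 = 2 \left(-15\right) 129 \cdot 157 = \left(-30\right) 129 \cdot 157 = \left(-3870\right) 157 = -607590$)
$N - 2922308 = -607590 - 2922308 = -3529898$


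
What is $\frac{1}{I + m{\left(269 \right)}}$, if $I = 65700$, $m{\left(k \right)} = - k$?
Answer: $\frac{1}{65431} \approx 1.5283 \cdot 10^{-5}$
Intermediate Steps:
$\frac{1}{I + m{\left(269 \right)}} = \frac{1}{65700 - 269} = \frac{1}{65431}$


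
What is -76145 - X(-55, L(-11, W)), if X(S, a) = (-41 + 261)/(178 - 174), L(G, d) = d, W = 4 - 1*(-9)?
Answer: -76200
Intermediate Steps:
W = 13 (W = 4 + 9 = 13)
X(S, a) = 55 (X(S, a) = 220/4 = 220*(¼) = 55)
-76145 - X(-55, L(-11, W)) = -76145 - 1*55 = -76145 - 55 = -76200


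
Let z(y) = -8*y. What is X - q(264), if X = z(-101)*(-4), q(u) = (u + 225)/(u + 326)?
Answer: -1907369/590 ≈ -3232.8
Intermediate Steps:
q(u) = (225 + u)/(326 + u)
X = -3232 (X = -8*(-101)*(-4) = 808*(-4) = -3232)
X - q(264) = -3232 - (225 + 264)/(326 + 264) = -3232 - 489/590 = -1907369/590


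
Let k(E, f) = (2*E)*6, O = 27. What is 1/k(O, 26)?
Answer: 1/324 ≈ 0.0030864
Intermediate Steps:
k(E, f) = 12*E
1/k(O, 26) = 1/(12*27) = 1/324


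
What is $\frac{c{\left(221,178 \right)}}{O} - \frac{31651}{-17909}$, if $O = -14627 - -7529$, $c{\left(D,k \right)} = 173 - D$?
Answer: $\frac{37586405}{21186347} \approx 1.7741$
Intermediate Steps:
$O = -7098$ ($O = -14627 + 7529 = -7098$)
$\frac{c{\left(221,178 \right)}}{O} - \frac{31651}{-17909} = \frac{173 - 221}{-7098} - \frac{31651}{-17909} = \left(173 - 221\right) \left(- \frac{1}{7098}\right) - - \frac{31651}{17909} = \left(-48\right) \left(- \frac{1}{7098}\right) + \frac{31651}{17909} = \frac{8}{1183} + \frac{31651}{17909} = \frac{37586405}{21186347}$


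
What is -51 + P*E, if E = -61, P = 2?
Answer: -173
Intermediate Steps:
-51 + P*E = -51 + 2*(-61) = -51 - 122 = -173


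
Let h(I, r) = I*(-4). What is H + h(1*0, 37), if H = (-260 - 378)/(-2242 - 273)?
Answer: 638/2515 ≈ 0.25368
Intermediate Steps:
h(I, r) = -4*I
H = 638/2515 (H = -638/(-2515) = -638*(-1/2515) = 638/2515 ≈ 0.25368)
H + h(1*0, 37) = 638/2515 - 4*0 = 638/2515 + 0 = 638/2515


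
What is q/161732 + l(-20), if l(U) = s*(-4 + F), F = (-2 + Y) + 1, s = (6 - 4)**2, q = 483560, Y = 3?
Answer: -202574/40433 ≈ -5.0101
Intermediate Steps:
s = 4 (s = 2**2 = 4)
F = 2 (F = (-2 + 3) + 1 = 1 + 1 = 2)
l(U) = -8 (l(U) = 4*(-4 + 2) = 4*(-2) = -8)
q/161732 + l(-20) = 483560/161732 - 8 = 483560*(1/161732) - 8 = 120890/40433 - 8 = -202574/40433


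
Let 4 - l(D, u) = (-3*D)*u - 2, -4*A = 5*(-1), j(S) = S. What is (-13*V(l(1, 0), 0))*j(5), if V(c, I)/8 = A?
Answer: -650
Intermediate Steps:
A = 5/4 (A = -5*(-1)/4 = -¼*(-5) = 5/4 ≈ 1.2500)
l(D, u) = 6 + 3*D*u (l(D, u) = 4 - ((-3*D)*u - 2) = 4 - (-3*D*u - 2) = 4 - (-2 - 3*D*u) = 4 + (2 + 3*D*u) = 6 + 3*D*u)
V(c, I) = 10 (V(c, I) = 8*(5/4) = 10)
(-13*V(l(1, 0), 0))*j(5) = -13*10*5 = -130*5 = -650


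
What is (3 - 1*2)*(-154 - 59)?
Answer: -213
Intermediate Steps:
(3 - 1*2)*(-154 - 59) = (3 - 2)*(-213) = 1*(-213) = -213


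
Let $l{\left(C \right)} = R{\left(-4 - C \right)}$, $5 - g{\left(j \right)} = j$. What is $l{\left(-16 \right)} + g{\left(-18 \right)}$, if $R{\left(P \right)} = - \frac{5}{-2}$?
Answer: $\frac{51}{2} \approx 25.5$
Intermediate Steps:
$R{\left(P \right)} = \frac{5}{2}$ ($R{\left(P \right)} = \left(-5\right) \left(- \frac{1}{2}\right) = \frac{5}{2}$)
$g{\left(j \right)} = 5 - j$
$l{\left(C \right)} = \frac{5}{2}$
$l{\left(-16 \right)} + g{\left(-18 \right)} = \frac{5}{2} + \left(5 - -18\right) = \frac{5}{2} + \left(5 + 18\right) = \frac{5}{2} + 23 = \frac{51}{2}$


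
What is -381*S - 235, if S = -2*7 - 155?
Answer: 64154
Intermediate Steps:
S = -169 (S = -14 - 155 = -169)
-381*S - 235 = -381*(-169) - 235 = 64389 - 235 = 64154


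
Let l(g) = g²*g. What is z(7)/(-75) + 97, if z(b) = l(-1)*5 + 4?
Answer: 7276/75 ≈ 97.013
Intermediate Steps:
l(g) = g³
z(b) = -1 (z(b) = (-1)³*5 + 4 = -1*5 + 4 = -5 + 4 = -1)
z(7)/(-75) + 97 = -1/(-75) + 97 = -1/75*(-1) + 97 = 1/75 + 97 = 7276/75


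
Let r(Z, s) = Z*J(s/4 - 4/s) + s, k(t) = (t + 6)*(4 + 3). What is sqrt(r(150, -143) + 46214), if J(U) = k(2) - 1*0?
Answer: sqrt(54471) ≈ 233.39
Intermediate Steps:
k(t) = 42 + 7*t (k(t) = (6 + t)*7 = 42 + 7*t)
J(U) = 56 (J(U) = (42 + 7*2) - 1*0 = (42 + 14) + 0 = 56 + 0 = 56)
r(Z, s) = s + 56*Z (r(Z, s) = Z*56 + s = 56*Z + s = s + 56*Z)
sqrt(r(150, -143) + 46214) = sqrt((-143 + 56*150) + 46214) = sqrt((-143 + 8400) + 46214) = sqrt(8257 + 46214) = sqrt(54471)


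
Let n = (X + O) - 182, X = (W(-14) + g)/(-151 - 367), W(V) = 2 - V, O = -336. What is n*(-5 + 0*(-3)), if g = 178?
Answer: 671295/259 ≈ 2591.9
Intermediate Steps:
X = -97/259 (X = ((2 - 1*(-14)) + 178)/(-151 - 367) = ((2 + 14) + 178)/(-518) = (16 + 178)*(-1/518) = 194*(-1/518) = -97/259 ≈ -0.37452)
n = -134259/259 (n = (-97/259 - 336) - 182 = -87121/259 - 182 = -134259/259 ≈ -518.38)
n*(-5 + 0*(-3)) = -134259*(-5 + 0*(-3))/259 = -134259*(-5 + 0)/259 = -134259/259*(-5) = 671295/259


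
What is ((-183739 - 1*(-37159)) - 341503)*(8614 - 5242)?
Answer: -1645815876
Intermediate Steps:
((-183739 - 1*(-37159)) - 341503)*(8614 - 5242) = ((-183739 + 37159) - 341503)*3372 = (-146580 - 341503)*3372 = -488083*3372 = -1645815876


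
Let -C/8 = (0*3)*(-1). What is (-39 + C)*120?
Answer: -4680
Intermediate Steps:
C = 0 (C = -8*0*3*(-1) = -0*(-1) = -8*0 = 0)
(-39 + C)*120 = (-39 + 0)*120 = -39*120 = -4680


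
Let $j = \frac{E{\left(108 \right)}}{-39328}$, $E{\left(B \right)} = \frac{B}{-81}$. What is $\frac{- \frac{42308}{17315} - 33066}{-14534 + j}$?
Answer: $\frac{16888822570608}{7422851552845} \approx 2.2752$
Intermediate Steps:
$E{\left(B \right)} = - \frac{B}{81}$ ($E{\left(B \right)} = B \left(- \frac{1}{81}\right) = - \frac{B}{81}$)
$j = \frac{1}{29496}$ ($j = \frac{\left(- \frac{1}{81}\right) 108}{-39328} = \left(- \frac{4}{3}\right) \left(- \frac{1}{39328}\right) = \frac{1}{29496} \approx 3.3903 \cdot 10^{-5}$)
$\frac{- \frac{42308}{17315} - 33066}{-14534 + j} = \frac{- \frac{42308}{17315} - 33066}{-14534 + \frac{1}{29496}} = \frac{\left(-42308\right) \frac{1}{17315} - 33066}{- \frac{428694863}{29496}} = \left(- \frac{42308}{17315} - 33066\right) \left(- \frac{29496}{428694863}\right) = \left(- \frac{572580098}{17315}\right) \left(- \frac{29496}{428694863}\right) = \frac{16888822570608}{7422851552845}$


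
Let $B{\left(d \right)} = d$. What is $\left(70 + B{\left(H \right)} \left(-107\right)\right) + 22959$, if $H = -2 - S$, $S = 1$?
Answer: $23350$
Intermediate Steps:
$H = -3$ ($H = -2 - 1 = -3$)
$\left(70 + B{\left(H \right)} \left(-107\right)\right) + 22959 = \left(70 - -321\right) + 22959 = \left(70 + 321\right) + 22959 = 391 + 22959 = 23350$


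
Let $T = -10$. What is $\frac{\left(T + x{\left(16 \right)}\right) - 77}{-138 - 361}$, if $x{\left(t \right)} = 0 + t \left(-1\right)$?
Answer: $\frac{103}{499} \approx 0.20641$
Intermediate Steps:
$x{\left(t \right)} = - t$ ($x{\left(t \right)} = 0 - t = - t$)
$\frac{\left(T + x{\left(16 \right)}\right) - 77}{-138 - 361} = \frac{\left(-10 - 16\right) - 77}{-138 - 361} = \frac{\left(-10 - 16\right) - 77}{-499} = \left(-26 - 77\right) \left(- \frac{1}{499}\right) = \left(-103\right) \left(- \frac{1}{499}\right) = \frac{103}{499}$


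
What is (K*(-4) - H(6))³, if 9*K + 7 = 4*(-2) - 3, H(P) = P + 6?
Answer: -64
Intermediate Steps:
H(P) = 6 + P
K = -2 (K = -7/9 + (4*(-2) - 3)/9 = -7/9 + (-8 - 3)/9 = -7/9 + (⅑)*(-11) = -7/9 - 11/9 = -2)
(K*(-4) - H(6))³ = (-2*(-4) - (6 + 6))³ = (8 - 1*12)³ = (8 - 12)³ = (-4)³ = -64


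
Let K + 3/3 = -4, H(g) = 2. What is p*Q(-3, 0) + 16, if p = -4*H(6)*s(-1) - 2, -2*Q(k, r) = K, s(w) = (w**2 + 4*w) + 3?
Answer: 11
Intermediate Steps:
s(w) = 3 + w**2 + 4*w
K = -5 (K = -1 - 4 = -5)
Q(k, r) = 5/2 (Q(k, r) = -1/2*(-5) = 5/2)
p = -2 (p = -8*(3 + (-1)**2 + 4*(-1)) - 2 = -8*(3 + 1 - 4) - 2 = -8*0 - 2 = -4*0 - 2 = 0 - 2 = -2)
p*Q(-3, 0) + 16 = -2*5/2 + 16 = -5 + 16 = 11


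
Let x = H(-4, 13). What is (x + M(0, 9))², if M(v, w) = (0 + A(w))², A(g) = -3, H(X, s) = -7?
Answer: 4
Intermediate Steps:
x = -7
M(v, w) = 9 (M(v, w) = (0 - 3)² = (-3)² = 9)
(x + M(0, 9))² = (-7 + 9)² = 2² = 4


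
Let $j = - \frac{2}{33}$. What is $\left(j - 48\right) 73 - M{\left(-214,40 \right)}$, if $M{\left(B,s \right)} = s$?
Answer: $- \frac{117098}{33} \approx -3548.4$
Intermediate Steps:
$j = - \frac{2}{33}$ ($j = \left(-2\right) \frac{1}{33} = - \frac{2}{33} \approx -0.060606$)
$\left(j - 48\right) 73 - M{\left(-214,40 \right)} = \left(- \frac{2}{33} - 48\right) 73 - 40 = \left(- \frac{1586}{33}\right) 73 - 40 = - \frac{115778}{33} - 40 = - \frac{117098}{33}$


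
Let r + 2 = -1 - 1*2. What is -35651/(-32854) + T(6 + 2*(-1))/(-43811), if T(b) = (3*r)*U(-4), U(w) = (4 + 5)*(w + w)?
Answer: 1526423641/1439366594 ≈ 1.0605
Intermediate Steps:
U(w) = 18*w (U(w) = 9*(2*w) = 18*w)
r = -5 (r = -2 + (-1 - 1*2) = -2 + (-1 - 2) = -2 - 3 = -5)
T(b) = 1080 (T(b) = (3*(-5))*(18*(-4)) = -15*(-72) = 1080)
-35651/(-32854) + T(6 + 2*(-1))/(-43811) = -35651/(-32854) + 1080/(-43811) = -35651*(-1/32854) + 1080*(-1/43811) = 35651/32854 - 1080/43811 = 1526423641/1439366594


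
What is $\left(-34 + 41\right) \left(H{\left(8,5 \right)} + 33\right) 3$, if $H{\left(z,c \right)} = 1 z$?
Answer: $861$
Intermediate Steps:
$H{\left(z,c \right)} = z$
$\left(-34 + 41\right) \left(H{\left(8,5 \right)} + 33\right) 3 = \left(-34 + 41\right) \left(8 + 33\right) 3 = 7 \cdot 41 \cdot 3 = 287 \cdot 3 = 861$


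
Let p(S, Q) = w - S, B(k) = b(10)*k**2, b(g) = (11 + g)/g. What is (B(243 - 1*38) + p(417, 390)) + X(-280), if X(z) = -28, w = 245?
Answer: 176105/2 ≈ 88053.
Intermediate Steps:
b(g) = (11 + g)/g
B(k) = 21*k**2/10 (B(k) = ((11 + 10)/10)*k**2 = ((1/10)*21)*k**2 = 21*k**2/10)
p(S, Q) = 245 - S
(B(243 - 1*38) + p(417, 390)) + X(-280) = (21*(243 - 1*38)**2/10 + (245 - 1*417)) - 28 = (21*(243 - 38)**2/10 + (245 - 417)) - 28 = ((21/10)*205**2 - 172) - 28 = ((21/10)*42025 - 172) - 28 = (176505/2 - 172) - 28 = 176161/2 - 28 = 176105/2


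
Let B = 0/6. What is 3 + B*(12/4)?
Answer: 3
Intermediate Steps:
B = 0 (B = 0*(⅙) = 0)
3 + B*(12/4) = 3 + 0*(12/4) = 3 + 0*(12*(¼)) = 3 + 0*3 = 3 + 0 = 3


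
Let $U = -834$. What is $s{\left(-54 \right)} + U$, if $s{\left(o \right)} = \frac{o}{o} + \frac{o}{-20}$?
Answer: $- \frac{8303}{10} \approx -830.3$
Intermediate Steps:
$s{\left(o \right)} = 1 - \frac{o}{20}$ ($s{\left(o \right)} = 1 + o \left(- \frac{1}{20}\right) = 1 - \frac{o}{20}$)
$s{\left(-54 \right)} + U = \left(1 - - \frac{27}{10}\right) - 834 = \left(1 + \frac{27}{10}\right) - 834 = \frac{37}{10} - 834 = - \frac{8303}{10}$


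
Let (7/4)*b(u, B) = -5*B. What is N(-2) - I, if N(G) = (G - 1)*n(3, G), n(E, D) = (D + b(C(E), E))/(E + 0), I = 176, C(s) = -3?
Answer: -1158/7 ≈ -165.43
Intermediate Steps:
b(u, B) = -20*B/7 (b(u, B) = 4*(-5*B)/7 = -20*B/7)
n(E, D) = (D - 20*E/7)/E (n(E, D) = (D - 20*E/7)/(E + 0) = (D - 20*E/7)/E)
N(G) = (-1 + G)*(-20/7 + G/3) (N(G) = (G - 1)*(-20/7 + G/3) = (-1 + G)*(-20/7 + G*(⅓)) = (-1 + G)*(-20/7 + G/3))
N(-2) - I = (-1 - 2)*(-60 + 7*(-2))/21 - 1*176 = (1/21)*(-3)*(-60 - 14) - 176 = (1/21)*(-3)*(-74) - 176 = 74/7 - 176 = -1158/7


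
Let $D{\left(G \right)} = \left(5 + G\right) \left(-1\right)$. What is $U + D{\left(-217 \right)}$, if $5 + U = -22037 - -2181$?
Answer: $-19649$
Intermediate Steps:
$D{\left(G \right)} = -5 - G$
$U = -19861$ ($U = -5 - 19856 = -19861$)
$U + D{\left(-217 \right)} = -19861 - -212 = -19861 + \left(-5 + 217\right) = -19861 + 212 = -19649$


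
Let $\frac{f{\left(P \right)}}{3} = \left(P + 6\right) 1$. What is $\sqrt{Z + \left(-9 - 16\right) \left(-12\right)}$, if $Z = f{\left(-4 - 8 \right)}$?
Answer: $\sqrt{282} \approx 16.793$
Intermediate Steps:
$f{\left(P \right)} = 18 + 3 P$ ($f{\left(P \right)} = 3 \left(P + 6\right) 1 = 3 \left(6 + P\right) 1 = 3 \left(6 + P\right) = 18 + 3 P$)
$Z = -18$ ($Z = 18 + 3 \left(-4 - 8\right) = 18 + 3 \left(-12\right) = 18 - 36 = -18$)
$\sqrt{Z + \left(-9 - 16\right) \left(-12\right)} = \sqrt{-18 + \left(-9 - 16\right) \left(-12\right)} = \sqrt{-18 - -300} = \sqrt{-18 + 300} = \sqrt{282}$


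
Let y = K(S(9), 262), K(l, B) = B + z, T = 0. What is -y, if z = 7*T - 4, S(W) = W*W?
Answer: -258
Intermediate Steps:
S(W) = W²
z = -4 (z = 7*0 - 4 = 0 - 4 = -4)
K(l, B) = -4 + B (K(l, B) = B - 4 = -4 + B)
y = 258 (y = -4 + 262 = 258)
-y = -1*258 = -258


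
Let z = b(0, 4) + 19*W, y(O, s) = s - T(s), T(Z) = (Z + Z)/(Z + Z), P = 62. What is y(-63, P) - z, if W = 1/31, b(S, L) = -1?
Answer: 1903/31 ≈ 61.387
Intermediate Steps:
W = 1/31 ≈ 0.032258
T(Z) = 1 (T(Z) = (2*Z)/((2*Z)) = (2*Z)*(1/(2*Z)) = 1)
y(O, s) = -1 + s (y(O, s) = s - 1*1 = s - 1 = -1 + s)
z = -12/31 (z = -1 + 19*(1/31) = -1 + 19/31 = -12/31 ≈ -0.38710)
y(-63, P) - z = (-1 + 62) - 1*(-12/31) = 61 + 12/31 = 1903/31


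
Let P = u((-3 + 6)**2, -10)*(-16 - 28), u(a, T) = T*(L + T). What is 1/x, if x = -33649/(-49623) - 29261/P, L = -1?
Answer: 34310760/230697109 ≈ 0.14873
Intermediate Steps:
u(a, T) = T*(-1 + T)
P = -4840 (P = (-10*(-1 - 10))*(-16 - 28) = -10*(-11)*(-44) = 110*(-44) = -4840)
x = 230697109/34310760 (x = -33649/(-49623) - 29261/(-4840) = -33649*(-1/49623) - 29261*(-1/4840) = 4807/7089 + 29261/4840 = 230697109/34310760 ≈ 6.7238)
1/x = 1/(230697109/34310760) = 34310760/230697109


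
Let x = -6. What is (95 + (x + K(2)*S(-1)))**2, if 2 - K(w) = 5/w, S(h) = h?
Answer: 32041/4 ≈ 8010.3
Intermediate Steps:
K(w) = 2 - 5/w
(95 + (x + K(2)*S(-1)))**2 = (95 + (-6 + (2 - 5/2)*(-1)))**2 = (95 + (-6 - 1/2*(-1)))**2 = (95 + (-6 + 1/2))**2 = (95 - 11/2)**2 = (179/2)**2 = 32041/4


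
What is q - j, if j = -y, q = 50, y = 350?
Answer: 400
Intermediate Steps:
j = -350 (j = -1*350 = -350)
q - j = 50 - 1*(-350) = 50 + 350 = 400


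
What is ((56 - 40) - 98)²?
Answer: 6724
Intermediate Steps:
((56 - 40) - 98)² = (16 - 98)² = (-82)² = 6724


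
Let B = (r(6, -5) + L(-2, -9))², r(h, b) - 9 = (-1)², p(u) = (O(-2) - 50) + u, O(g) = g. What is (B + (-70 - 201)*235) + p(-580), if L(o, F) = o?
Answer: -64253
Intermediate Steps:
p(u) = -52 + u (p(u) = (-2 - 50) + u = -52 + u)
r(h, b) = 10 (r(h, b) = 9 + (-1)² = 9 + 1 = 10)
B = 64 (B = (10 - 2)² = 8² = 64)
(B + (-70 - 201)*235) + p(-580) = (64 + (-70 - 201)*235) + (-52 - 580) = (64 - 271*235) - 632 = (64 - 63685) - 632 = -63621 - 632 = -64253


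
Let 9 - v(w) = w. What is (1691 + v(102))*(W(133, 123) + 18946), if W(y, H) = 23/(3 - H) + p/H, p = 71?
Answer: 74479757383/2460 ≈ 3.0276e+7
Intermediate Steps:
W(y, H) = 23/(3 - H) + 71/H
v(w) = 9 - w
(1691 + v(102))*(W(133, 123) + 18946) = (1691 + (9 - 1*102))*(3*(-71 + 16*123)/(123*(-3 + 123)) + 18946) = (1691 + (9 - 102))*(3*(1/123)*(-71 + 1968)/120 + 18946) = (1691 - 93)*(3*(1/123)*(1/120)*1897 + 18946) = 1598*(1897/4920 + 18946) = 1598*(93216217/4920) = 74479757383/2460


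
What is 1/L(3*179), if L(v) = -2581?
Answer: -1/2581 ≈ -0.00038745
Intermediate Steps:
1/L(3*179) = 1/(-2581) = -1/2581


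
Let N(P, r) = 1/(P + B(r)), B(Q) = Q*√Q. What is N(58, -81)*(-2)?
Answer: -116/534805 - 1458*I/534805 ≈ -0.0002169 - 0.0027262*I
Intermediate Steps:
B(Q) = Q^(3/2)
N(P, r) = 1/(P + r^(3/2))
N(58, -81)*(-2) = -2/(58 + (-81)^(3/2)) = -2/(58 - 729*I) = ((58 + 729*I)/534805)*(-2) = -2*(58 + 729*I)/534805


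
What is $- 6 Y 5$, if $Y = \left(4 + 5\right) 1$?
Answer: $-270$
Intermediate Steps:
$Y = 9$ ($Y = 9 \cdot 1 = 9$)
$- 6 Y 5 = \left(-6\right) 9 \cdot 5 = \left(-54\right) 5 = -270$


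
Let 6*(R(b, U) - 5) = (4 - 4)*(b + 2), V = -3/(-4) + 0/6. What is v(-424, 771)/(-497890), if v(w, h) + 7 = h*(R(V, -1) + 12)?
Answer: -1310/49789 ≈ -0.026311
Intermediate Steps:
V = ¾ (V = -3*(-¼) + 0*(⅙) = ¾ + 0 = ¾ ≈ 0.75000)
R(b, U) = 5 (R(b, U) = 5 + ((4 - 4)*(b + 2))/6 = 5 + (0*(2 + b))/6 = 5 + (⅙)*0 = 5 + 0 = 5)
v(w, h) = -7 + 17*h (v(w, h) = -7 + h*(5 + 12) = -7 + h*17 = -7 + 17*h)
v(-424, 771)/(-497890) = (-7 + 17*771)/(-497890) = (-7 + 13107)*(-1/497890) = 13100*(-1/497890) = -1310/49789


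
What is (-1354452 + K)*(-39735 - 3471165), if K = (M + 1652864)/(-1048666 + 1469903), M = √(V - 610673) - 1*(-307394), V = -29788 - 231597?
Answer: 2003120601402839400/421237 - 3510900*I*√872058/421237 ≈ 4.7553e+12 - 7783.3*I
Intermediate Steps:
V = -261385
M = 307394 + I*√872058 (M = √(-261385 - 610673) - 1*(-307394) = √(-872058) + 307394 = I*√872058 + 307394 = 307394 + I*√872058 ≈ 3.0739e+5 + 933.84*I)
K = 1960258/421237 + I*√872058/421237 (K = ((307394 + I*√872058) + 1652864)/(-1048666 + 1469903) = (1960258 + I*√872058)/421237 = (1960258 + I*√872058)*(1/421237) = 1960258/421237 + I*√872058/421237 ≈ 4.6536 + 0.0022169*I)
(-1354452 + K)*(-39735 - 3471165) = (-1354452 + (1960258/421237 + I*√872058/421237))*(-39735 - 3471165) = (-570543336866/421237 + I*√872058/421237)*(-3510900) = 2003120601402839400/421237 - 3510900*I*√872058/421237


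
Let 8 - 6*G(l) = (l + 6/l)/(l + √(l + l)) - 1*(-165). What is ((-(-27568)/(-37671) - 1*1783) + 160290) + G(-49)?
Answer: 14919274544996/94139829 - 2407*I*√2/104958 ≈ 1.5848e+5 - 0.032432*I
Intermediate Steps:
G(l) = -157/6 - (l + 6/l)/(6*(l + √2*√l)) (G(l) = 4/3 - ((l + 6/l)/(l + √(l + l)) - 1*(-165))/6 = 4/3 - ((l + 6/l)/(l + √(2*l)) + 165)/6 = 4/3 - ((l + 6/l)/(l + √2*√l) + 165)/6 = 4/3 - (165 + (l + 6/l)/(l + √2*√l))/6 = 4/3 + (-55/2 - (l + 6/l)/(6*(l + √2*√l))) = -157/6 - (l + 6/l)/(6*(l + √2*√l)))
((-(-27568)/(-37671) - 1*1783) + 160290) + G(-49) = ((-(-27568)/(-37671) - 1*1783) + 160290) + (-6 - 158*(-49)² - 157*√2*(-49)^(3/2))/(6*((-49)² + √2*(-49)^(3/2))) = ((-(-27568)*(-1)/37671 - 1783) + 160290) + (-6 - 158*2401 - 157*√2*(-343*I))/(6*(2401 + √2*(-343*I))) = ((-1*27568/37671 - 1783) + 160290) + (-6 - 379358 + 53851*I*√2)/(6*(2401 - 343*I*√2)) = ((-27568/37671 - 1783) + 160290) + (-379364 + 53851*I*√2)/(6*(2401 - 343*I*√2)) = (-67194961/37671 + 160290) + (-379364 + 53851*I*√2)/(6*(2401 - 343*I*√2)) = 5971089629/37671 + (-379364 + 53851*I*√2)/(6*(2401 - 343*I*√2))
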